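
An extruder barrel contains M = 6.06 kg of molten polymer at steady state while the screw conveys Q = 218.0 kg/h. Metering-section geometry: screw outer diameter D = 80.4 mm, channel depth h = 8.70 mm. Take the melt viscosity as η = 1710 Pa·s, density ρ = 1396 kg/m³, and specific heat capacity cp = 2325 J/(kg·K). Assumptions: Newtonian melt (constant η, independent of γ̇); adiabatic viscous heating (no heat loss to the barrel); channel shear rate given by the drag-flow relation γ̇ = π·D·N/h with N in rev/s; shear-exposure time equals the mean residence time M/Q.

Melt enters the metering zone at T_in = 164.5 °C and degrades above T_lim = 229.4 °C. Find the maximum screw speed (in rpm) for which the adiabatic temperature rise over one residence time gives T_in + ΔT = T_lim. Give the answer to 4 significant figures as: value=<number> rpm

value=72.51 rpm

Convert throughput: Q = 218.0 kg/h = 218.0/3600 = 0.0605556 kg/s
t_res = M / Q_s = 6.06 ÷ 0.0605556 = 100.073 s
Geometry in SI: D = 80.4 mm → 0.0804 m, h = 8.70 mm → 0.0087 m
ΔT_a = T_lim − T_in = 229.4 °C − 164.5 °C = 64.9 K
γ̇_max² = ΔT_a·ρ·cp/(η·t_res) = 64.9·1396·2325/(1710·100.073) = 1230.94 s⁻²
Take the square root: γ̇_max = √(1230.94) = 35.0848 s⁻¹
N_max = γ̇_max·h / (π·D) = 35.0848 · 0.0087 / (π · 0.0804) = 1.20846 rev/s = 72.5076 rpm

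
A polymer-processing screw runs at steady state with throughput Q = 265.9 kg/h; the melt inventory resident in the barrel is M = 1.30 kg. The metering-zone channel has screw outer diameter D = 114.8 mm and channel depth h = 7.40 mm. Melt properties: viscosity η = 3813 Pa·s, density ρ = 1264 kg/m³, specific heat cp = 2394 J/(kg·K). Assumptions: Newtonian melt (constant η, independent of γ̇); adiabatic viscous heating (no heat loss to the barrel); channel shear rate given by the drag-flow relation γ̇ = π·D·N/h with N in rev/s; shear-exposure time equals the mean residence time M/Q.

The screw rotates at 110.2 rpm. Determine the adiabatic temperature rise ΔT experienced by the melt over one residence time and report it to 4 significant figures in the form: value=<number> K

value=177.7 K

Throughput in SI: Q_s = 265.9 kg/h ÷ 3600 s/h = 0.0738611 kg/s
t_res = M / Q_s = 1.30 ÷ 0.0738611 = 17.6006 s
Geometry in metres: D = 114.8 mm → 0.1148 m, h = 7.40 mm → 0.0074 m; screw speed N = 110.2 rpm = 1.83667 rev/s
Shear rate: γ̇ = πDN/h = π·0.1148·1.83667/0.0074 = 89.5139 s⁻¹
Adiabatic rise: ΔT = η γ̇² t_res / (ρ cp) = 3813·(89.5139)²·17.6006 / (1264·2394) = 177.707 K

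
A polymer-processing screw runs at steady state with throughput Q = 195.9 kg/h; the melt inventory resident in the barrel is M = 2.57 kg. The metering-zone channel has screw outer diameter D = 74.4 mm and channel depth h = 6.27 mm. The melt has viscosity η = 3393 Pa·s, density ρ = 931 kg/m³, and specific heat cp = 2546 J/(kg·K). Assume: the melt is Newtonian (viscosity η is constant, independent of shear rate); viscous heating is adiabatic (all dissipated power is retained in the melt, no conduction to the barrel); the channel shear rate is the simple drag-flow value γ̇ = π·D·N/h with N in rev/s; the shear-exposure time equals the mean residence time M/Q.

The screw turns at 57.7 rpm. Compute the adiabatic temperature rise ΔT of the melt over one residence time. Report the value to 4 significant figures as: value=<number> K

Q_s = Q / 3600 = 195.9 / 3600 = 0.0544167 kg/s
t_res = M / Q_s = 2.57 ÷ 0.0544167 = 47.2282 s
D = 74.4 mm = 0.0744 m;  h = 6.27 mm = 0.00627 m;  N = 57.7 rpm / 60 = 0.961667 rev/s
γ̇ = π D N / h = (π)(0.0744)(0.961667) / 0.00627 = 35.8492 s⁻¹
ΔT = η·γ̇²·t_res/(ρ·cp) = [3393 × 35.8492² × 47.2282] / [931 × 2546] = 86.8834 K

value=86.88 K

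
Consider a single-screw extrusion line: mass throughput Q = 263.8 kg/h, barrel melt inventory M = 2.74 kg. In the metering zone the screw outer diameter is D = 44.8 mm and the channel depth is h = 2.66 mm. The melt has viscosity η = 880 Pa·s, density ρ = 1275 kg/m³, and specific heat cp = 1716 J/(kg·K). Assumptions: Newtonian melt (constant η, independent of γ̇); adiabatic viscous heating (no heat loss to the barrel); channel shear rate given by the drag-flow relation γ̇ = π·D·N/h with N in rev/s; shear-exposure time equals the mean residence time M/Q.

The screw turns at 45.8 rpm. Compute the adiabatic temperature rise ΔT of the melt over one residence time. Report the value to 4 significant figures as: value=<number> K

value=24.53 K

Throughput in SI: Q_s = 263.8 kg/h ÷ 3600 s/h = 0.0732778 kg/s
t_res = M / Q_s = 2.74 ÷ 0.0732778 = 37.392 s
Convert to SI: D = 0.0448 m, h = 0.00266 m, N = 45.8/60 = 0.763333 rev/s
γ̇ = π D N / h = (π)(0.0448)(0.763333) / 0.00266 = 40.3888 s⁻¹
ΔT = η·γ̇²·t_res/(ρ·cp) = [880 × 40.3888² × 37.392] / [1275 × 1716] = 24.5332 K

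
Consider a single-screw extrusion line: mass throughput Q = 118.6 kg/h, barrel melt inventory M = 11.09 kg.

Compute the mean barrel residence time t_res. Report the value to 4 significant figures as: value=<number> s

Q_s = Q / 3600 = 118.6 / 3600 = 0.0329444 kg/s
t_res = M / Q_s = 11.09 / 0.0329444 = 336.627 s

value=336.6 s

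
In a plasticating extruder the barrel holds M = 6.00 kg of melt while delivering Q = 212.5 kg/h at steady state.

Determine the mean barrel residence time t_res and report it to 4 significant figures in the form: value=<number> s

Throughput in SI: Q_s = 212.5 kg/h ÷ 3600 s/h = 0.0590278 kg/s
Mean residence time: t_res = M/Q_s = 6.00 kg / 0.0590278 kg/s = 101.647 s

value=101.6 s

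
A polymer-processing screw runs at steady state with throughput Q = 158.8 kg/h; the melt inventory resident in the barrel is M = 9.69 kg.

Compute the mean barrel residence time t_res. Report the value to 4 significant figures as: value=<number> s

value=219.7 s

Convert throughput: Q = 158.8 kg/h = 158.8/3600 = 0.0441111 kg/s
t_res = M / Q_s = 9.69 ÷ 0.0441111 = 219.673 s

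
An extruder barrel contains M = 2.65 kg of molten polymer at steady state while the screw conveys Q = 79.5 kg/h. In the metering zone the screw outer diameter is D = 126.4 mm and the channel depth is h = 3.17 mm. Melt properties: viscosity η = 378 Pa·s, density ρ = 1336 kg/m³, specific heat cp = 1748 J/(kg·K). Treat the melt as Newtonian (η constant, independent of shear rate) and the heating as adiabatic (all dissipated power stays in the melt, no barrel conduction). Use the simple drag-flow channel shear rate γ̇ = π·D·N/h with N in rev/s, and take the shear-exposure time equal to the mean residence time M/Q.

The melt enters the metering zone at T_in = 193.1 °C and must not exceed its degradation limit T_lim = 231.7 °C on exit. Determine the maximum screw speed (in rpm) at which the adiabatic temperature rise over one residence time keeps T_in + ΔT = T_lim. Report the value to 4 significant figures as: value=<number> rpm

Q_s = Q / 3600 = 79.5 / 3600 = 0.0220833 kg/s
t_res = M / Q_s = 2.65 ÷ 0.0220833 = 120 s
D = 126.4 mm = 0.1264 m;  h = 3.17 mm = 0.00317 m
ΔT_a = T_lim − T_in = 231.7 °C − 193.1 °C = 38.6 K
γ̇_max² = ΔT_a·ρ·cp/(η·t_res) = 38.6·1336·1748/(378·120) = 1987.29 s⁻²
γ̇_max = √1987.29 = 44.5791 s⁻¹
N_max = γ̇_max·h / (π·D) = 44.5791 · 0.00317 / (π · 0.1264) = 0.355872 rev/s = 21.3523 rpm

value=21.35 rpm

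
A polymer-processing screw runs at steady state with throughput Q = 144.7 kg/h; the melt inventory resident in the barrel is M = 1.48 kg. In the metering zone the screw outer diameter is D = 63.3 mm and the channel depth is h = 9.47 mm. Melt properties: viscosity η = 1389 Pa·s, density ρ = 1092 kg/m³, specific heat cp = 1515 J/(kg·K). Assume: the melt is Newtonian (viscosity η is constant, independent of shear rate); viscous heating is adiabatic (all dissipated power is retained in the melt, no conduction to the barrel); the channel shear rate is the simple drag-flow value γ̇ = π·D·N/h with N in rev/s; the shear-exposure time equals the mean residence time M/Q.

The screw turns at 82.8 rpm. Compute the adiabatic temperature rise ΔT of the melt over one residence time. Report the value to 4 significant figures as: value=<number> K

Convert throughput: Q = 144.7 kg/h = 144.7/3600 = 0.0401944 kg/s
t_res = M / Q_s = 1.48 / 0.0401944 = 36.821 s
Convert to SI: D = 0.0633 m, h = 0.00947 m, N = 82.8/60 = 1.38 rev/s
γ̇ = π·D·N / h = π · 0.0633 · 1.38 / 0.00947 = 28.979 s⁻¹
Adiabatic rise: ΔT = η γ̇² t_res / (ρ cp) = 1389·(28.979)²·36.821 / (1092·1515) = 25.9614 K

value=25.96 K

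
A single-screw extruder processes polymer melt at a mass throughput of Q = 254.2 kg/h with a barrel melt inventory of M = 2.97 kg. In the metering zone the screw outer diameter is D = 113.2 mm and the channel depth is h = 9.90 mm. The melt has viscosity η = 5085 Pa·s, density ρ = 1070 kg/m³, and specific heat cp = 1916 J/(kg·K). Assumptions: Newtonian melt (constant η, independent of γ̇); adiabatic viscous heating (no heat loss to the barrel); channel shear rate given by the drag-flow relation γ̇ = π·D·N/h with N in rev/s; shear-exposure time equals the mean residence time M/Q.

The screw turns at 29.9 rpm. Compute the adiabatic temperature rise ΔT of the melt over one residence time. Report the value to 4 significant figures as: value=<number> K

value=33.43 K

Convert throughput: Q = 254.2 kg/h = 254.2/3600 = 0.0706111 kg/s
t_res = M / Q_s = 2.97 / 0.0706111 = 42.0614 s
D = 113.2 mm = 0.1132 m;  h = 9.90 mm = 0.0099 m;  N = 29.9 rpm / 60 = 0.498333 rev/s
γ̇ = π D N / h = (π)(0.1132)(0.498333) / 0.0099 = 17.9012 s⁻¹
ΔT = η·γ̇²·t_res/(ρ·cp) = [5085 × 17.9012² × 42.0614] / [1070 × 1916] = 33.4316 K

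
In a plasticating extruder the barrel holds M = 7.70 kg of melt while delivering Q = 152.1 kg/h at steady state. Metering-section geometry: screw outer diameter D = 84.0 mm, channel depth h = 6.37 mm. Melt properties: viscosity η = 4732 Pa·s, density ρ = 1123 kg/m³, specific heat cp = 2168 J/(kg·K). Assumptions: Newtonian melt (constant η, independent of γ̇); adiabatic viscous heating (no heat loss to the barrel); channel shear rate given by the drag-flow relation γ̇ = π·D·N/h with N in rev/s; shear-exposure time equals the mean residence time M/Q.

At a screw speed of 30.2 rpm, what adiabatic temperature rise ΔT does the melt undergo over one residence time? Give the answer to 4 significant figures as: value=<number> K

value=154.0 K

Throughput in SI: Q_s = 152.1 kg/h ÷ 3600 s/h = 0.04225 kg/s
t_res = M / Q_s = 7.70 / 0.04225 = 182.249 s
Convert to SI: D = 0.084 m, h = 0.00637 m, N = 30.2/60 = 0.503333 rev/s
γ̇ = π·D·N / h = π · 0.084 · 0.503333 / 0.00637 = 20.8519 s⁻¹
ΔT = η·γ̇²·t_res/(ρ·cp) = [4732 × 20.8519² × 182.249] / [1123 × 2168] = 154.014 K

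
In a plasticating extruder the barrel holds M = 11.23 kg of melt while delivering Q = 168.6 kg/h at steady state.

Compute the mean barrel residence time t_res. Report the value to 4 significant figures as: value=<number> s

value=239.8 s

Convert throughput: Q = 168.6 kg/h = 168.6/3600 = 0.0468333 kg/s
Mean residence time: t_res = M/Q_s = 11.23 kg / 0.0468333 kg/s = 239.786 s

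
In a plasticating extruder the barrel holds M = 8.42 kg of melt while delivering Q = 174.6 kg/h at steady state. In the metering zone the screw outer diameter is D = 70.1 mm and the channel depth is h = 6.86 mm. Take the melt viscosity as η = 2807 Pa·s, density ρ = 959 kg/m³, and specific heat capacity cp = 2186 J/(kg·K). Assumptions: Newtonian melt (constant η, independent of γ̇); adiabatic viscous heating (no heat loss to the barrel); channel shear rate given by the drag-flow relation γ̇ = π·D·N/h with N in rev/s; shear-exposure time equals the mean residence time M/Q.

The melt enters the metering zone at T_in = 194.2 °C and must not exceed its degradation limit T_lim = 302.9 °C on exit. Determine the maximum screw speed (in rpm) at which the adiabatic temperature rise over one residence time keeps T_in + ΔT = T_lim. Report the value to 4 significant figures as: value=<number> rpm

Convert throughput: Q = 174.6 kg/h = 174.6/3600 = 0.0485 kg/s
Mean residence time: t_res = M/Q_s = 8.42 kg / 0.0485 kg/s = 173.608 s
D = 70.1 mm = 0.0701 m;  h = 6.86 mm = 0.00686 m
ΔT_a = T_lim − T_in = 302.9 °C − 194.2 °C = 108.7 K
γ̇_max² = ΔT_a·ρ·cp / (η·t_res) = [108.7 × 959 × 2186] / [2807 × 173.608] = 467.612 s⁻²
γ̇_max = √467.612 = 21.6243 s⁻¹
N_max = γ̇_max·h / (π·D) = 21.6243 · 0.00686 / (π · 0.0701) = 0.673595 rev/s = 40.4157 rpm

value=40.42 rpm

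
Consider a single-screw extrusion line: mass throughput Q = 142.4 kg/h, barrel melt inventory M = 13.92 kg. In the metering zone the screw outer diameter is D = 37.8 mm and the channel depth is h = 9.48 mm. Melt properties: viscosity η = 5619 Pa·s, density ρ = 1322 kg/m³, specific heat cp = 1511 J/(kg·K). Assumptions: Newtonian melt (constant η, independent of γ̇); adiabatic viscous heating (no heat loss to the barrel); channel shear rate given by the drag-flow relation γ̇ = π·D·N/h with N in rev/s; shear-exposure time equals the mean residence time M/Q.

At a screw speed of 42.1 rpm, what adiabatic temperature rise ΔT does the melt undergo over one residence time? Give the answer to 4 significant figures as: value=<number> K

Throughput in SI: Q_s = 142.4 kg/h ÷ 3600 s/h = 0.0395556 kg/s
Mean residence time: t_res = M/Q_s = 13.92 kg / 0.0395556 kg/s = 351.91 s
Convert to SI: D = 0.0378 m, h = 0.00948 m, N = 42.1/60 = 0.701667 rev/s
γ̇ = π·D·N / h = π · 0.0378 · 0.701667 / 0.00948 = 8.7895 s⁻¹
ΔT = η·γ̇²·t_res / (ρ·cp) = 5619 · (8.7895)² · 351.91 / (1322 · 1511) = 76.4757 K

value=76.48 K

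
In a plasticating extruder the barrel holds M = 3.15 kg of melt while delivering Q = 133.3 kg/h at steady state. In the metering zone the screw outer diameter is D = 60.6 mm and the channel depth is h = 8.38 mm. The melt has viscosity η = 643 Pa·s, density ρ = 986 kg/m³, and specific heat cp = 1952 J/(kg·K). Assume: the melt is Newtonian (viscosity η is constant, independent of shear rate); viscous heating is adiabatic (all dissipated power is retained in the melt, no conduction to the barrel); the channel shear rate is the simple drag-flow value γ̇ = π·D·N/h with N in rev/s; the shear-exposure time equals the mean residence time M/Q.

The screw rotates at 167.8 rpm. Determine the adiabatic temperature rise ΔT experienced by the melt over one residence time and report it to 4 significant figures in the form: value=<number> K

value=114.7 K

Throughput in SI: Q_s = 133.3 kg/h ÷ 3600 s/h = 0.0370278 kg/s
t_res = M / Q_s = 3.15 ÷ 0.0370278 = 85.0713 s
Geometry in metres: D = 60.6 mm → 0.0606 m, h = 8.38 mm → 0.00838 m; screw speed N = 167.8 rpm = 2.79667 rev/s
γ̇ = π D N / h = (π)(0.0606)(2.79667) / 0.00838 = 63.5359 s⁻¹
ΔT = η·γ̇²·t_res / (ρ·cp) = 643 · (63.5359)² · 85.0713 / (986 · 1952) = 114.73 K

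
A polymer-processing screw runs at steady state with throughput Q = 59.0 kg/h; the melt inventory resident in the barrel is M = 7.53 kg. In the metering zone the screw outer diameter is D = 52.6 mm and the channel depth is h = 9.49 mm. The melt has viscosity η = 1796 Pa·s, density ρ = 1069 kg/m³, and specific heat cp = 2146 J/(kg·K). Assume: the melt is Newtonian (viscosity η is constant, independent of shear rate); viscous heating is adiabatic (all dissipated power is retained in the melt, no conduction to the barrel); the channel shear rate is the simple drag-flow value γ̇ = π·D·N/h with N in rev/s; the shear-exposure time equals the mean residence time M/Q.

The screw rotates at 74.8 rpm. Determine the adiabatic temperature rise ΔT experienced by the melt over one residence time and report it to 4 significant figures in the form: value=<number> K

Q_s = Q / 3600 = 59.0 / 3600 = 0.0163889 kg/s
t_res = M / Q_s = 7.53 ÷ 0.0163889 = 459.458 s
D = 52.6 mm = 0.0526 m;  h = 9.49 mm = 0.00949 m;  N = 74.8 rpm / 60 = 1.24667 rev/s
γ̇ = π·D·N / h = π · 0.0526 · 1.24667 / 0.00949 = 21.708 s⁻¹
ΔT = η·γ̇²·t_res/(ρ·cp) = [1796 × 21.708² × 459.458] / [1069 × 2146] = 169.506 K

value=169.5 K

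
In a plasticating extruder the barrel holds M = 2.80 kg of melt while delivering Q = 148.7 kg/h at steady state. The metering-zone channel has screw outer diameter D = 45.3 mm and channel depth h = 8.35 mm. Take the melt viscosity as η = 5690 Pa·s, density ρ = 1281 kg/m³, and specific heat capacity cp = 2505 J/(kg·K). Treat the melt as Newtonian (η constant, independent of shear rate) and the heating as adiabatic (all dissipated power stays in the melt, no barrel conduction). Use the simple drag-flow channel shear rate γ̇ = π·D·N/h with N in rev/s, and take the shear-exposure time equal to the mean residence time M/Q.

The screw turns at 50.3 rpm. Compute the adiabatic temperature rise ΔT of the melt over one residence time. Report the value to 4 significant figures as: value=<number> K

value=24.54 K

Q_s = Q / 3600 = 148.7 / 3600 = 0.0413056 kg/s
t_res = M / Q_s = 2.80 ÷ 0.0413056 = 67.7875 s
Geometry in metres: D = 45.3 mm → 0.0453 m, h = 8.35 mm → 0.00835 m; screw speed N = 50.3 rpm = 0.838333 rev/s
γ̇ = π D N / h = (π)(0.0453)(0.838333) / 0.00835 = 14.2882 s⁻¹
Adiabatic rise: ΔT = η γ̇² t_res / (ρ cp) = 5690·(14.2882)²·67.7875 / (1281·2505) = 24.5393 K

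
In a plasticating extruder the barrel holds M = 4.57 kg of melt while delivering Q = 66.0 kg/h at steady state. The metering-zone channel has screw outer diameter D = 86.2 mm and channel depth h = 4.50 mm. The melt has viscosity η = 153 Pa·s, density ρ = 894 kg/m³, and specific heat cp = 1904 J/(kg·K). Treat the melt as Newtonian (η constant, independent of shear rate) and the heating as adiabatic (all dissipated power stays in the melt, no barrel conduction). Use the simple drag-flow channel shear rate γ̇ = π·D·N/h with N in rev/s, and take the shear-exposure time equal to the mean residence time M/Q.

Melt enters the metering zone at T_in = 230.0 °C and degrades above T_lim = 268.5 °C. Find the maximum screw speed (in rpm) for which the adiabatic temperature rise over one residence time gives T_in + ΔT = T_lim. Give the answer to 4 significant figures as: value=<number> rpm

Throughput in SI: Q_s = 66.0 kg/h ÷ 3600 s/h = 0.0183333 kg/s
t_res = M / Q_s = 4.57 ÷ 0.0183333 = 249.273 s
Geometry in SI: D = 86.2 mm → 0.0862 m, h = 4.50 mm → 0.0045 m
ΔT_a = T_lim − T_in = 268.5 °C − 230.0 °C = 38.5 K
γ̇_max² = ΔT_a·ρ·cp/(η·t_res) = 38.5·894·1904/(153·249.273) = 1718.3 s⁻²
γ̇_max = √1718.3 = 41.4524 s⁻¹
Solve γ̇ = πDN/h for N: N_max = γ̇_max·h/(π·D) = 41.4524 × 0.0045 / (π × 0.0862) = 0.688819 rev/s = 41.3291 rpm

value=41.33 rpm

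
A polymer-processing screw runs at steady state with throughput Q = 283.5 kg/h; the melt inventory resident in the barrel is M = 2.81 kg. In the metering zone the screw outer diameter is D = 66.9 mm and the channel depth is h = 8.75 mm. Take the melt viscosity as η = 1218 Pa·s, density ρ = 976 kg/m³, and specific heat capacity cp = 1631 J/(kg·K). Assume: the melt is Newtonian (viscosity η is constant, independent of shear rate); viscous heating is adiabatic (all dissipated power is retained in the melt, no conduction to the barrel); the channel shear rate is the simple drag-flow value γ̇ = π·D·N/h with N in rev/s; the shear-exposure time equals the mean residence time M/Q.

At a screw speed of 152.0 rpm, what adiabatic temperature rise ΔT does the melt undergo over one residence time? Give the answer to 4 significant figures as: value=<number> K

value=101.1 K

Q_s = Q / 3600 = 283.5 / 3600 = 0.07875 kg/s
Mean residence time: t_res = M/Q_s = 2.81 kg / 0.07875 kg/s = 35.6825 s
Convert to SI: D = 0.0669 m, h = 0.00875 m, N = 152.0/60 = 2.53333 rev/s
γ̇ = π·D·N / h = π · 0.0669 · 2.53333 / 0.00875 = 60.85 s⁻¹
ΔT = η·γ̇²·t_res/(ρ·cp) = [1218 × 60.85² × 35.6825] / [976 × 1631] = 101.093 K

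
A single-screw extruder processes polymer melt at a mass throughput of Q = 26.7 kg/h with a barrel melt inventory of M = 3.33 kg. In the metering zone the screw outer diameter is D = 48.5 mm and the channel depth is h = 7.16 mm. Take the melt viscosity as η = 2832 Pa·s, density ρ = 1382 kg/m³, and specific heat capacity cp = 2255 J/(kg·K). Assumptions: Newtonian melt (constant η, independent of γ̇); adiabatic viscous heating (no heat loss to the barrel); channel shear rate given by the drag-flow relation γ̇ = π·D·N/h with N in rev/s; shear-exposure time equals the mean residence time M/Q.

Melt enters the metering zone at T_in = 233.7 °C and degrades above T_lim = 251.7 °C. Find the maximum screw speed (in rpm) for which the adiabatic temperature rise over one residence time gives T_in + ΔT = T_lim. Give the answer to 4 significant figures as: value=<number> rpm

Convert throughput: Q = 26.7 kg/h = 26.7/3600 = 0.00741667 kg/s
t_res = M / Q_s = 3.33 / 0.00741667 = 448.989 s
Convert to metres: D = 0.0485 m, h = 0.00716 m
ΔT_a = T_lim − T_in = 251.7 °C − 233.7 °C = 18 K
γ̇_max² = ΔT_a·ρ·cp / (η·t_res) = [18 × 1382 × 2255] / [2832 × 448.989] = 44.1162 s⁻²
γ̇_max = √44.1162 = 6.642 s⁻¹
N_max = γ̇_max·h / (π·D) = 6.642 · 0.00716 / (π · 0.0485) = 0.312119 rev/s = 18.7272 rpm

value=18.73 rpm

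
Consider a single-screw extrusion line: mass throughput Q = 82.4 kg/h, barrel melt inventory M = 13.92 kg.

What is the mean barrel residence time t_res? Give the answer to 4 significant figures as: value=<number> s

Q_s = Q / 3600 = 82.4 / 3600 = 0.0228889 kg/s
t_res = M / Q_s = 13.92 / 0.0228889 = 608.155 s

value=608.2 s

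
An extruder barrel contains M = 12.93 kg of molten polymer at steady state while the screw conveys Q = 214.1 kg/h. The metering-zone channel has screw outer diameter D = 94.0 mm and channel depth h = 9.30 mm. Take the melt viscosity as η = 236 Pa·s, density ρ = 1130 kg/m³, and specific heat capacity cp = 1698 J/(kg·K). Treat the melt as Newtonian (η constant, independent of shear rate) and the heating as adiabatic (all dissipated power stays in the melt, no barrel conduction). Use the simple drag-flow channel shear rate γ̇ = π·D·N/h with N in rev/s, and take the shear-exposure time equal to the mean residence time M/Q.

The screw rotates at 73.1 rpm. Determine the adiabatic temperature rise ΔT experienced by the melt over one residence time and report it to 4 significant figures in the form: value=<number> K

value=40.02 K

Q_s = Q / 3600 = 214.1 / 3600 = 0.0594722 kg/s
Mean residence time: t_res = M/Q_s = 12.93 kg / 0.0594722 kg/s = 217.412 s
Convert to SI: D = 0.094 m, h = 0.0093 m, N = 73.1/60 = 1.21833 rev/s
Shear rate: γ̇ = πDN/h = π·0.094·1.21833/0.0093 = 38.6866 s⁻¹
ΔT = η·γ̇²·t_res/(ρ·cp) = [236 × 38.6866² × 217.412] / [1130 × 1698] = 40.0223 K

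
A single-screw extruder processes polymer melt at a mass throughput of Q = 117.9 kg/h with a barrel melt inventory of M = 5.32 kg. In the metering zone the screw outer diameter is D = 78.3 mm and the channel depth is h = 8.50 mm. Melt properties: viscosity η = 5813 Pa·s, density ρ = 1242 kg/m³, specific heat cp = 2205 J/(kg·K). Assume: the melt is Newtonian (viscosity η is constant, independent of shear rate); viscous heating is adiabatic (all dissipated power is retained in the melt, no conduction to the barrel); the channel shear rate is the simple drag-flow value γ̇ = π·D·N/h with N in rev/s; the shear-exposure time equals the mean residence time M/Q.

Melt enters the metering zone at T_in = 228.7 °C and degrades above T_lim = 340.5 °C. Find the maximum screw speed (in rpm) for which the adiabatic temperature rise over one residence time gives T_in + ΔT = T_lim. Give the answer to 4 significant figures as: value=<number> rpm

Convert throughput: Q = 117.9 kg/h = 117.9/3600 = 0.03275 kg/s
Mean residence time: t_res = M/Q_s = 5.32 kg / 0.03275 kg/s = 162.443 s
Convert to metres: D = 0.0783 m, h = 0.0085 m
Allowable rise: ΔT_a = T_lim − T_in = 340.5 − 228.7 = 111.8 K
Invert ΔT = ηγ̇²t_res/(ρcp) for γ̇: γ̇_max² = ΔT_a ρ cp / (η t_res) = 111.8·1242·2205 / (5813·162.443) = 324.244 s⁻²
γ̇_max = √324.244 = 18.0068 s⁻¹
N_max = γ̇_max·h / (π·D) = 18.0068 · 0.0085 / (π · 0.0783) = 0.622219 rev/s = 37.3331 rpm

value=37.33 rpm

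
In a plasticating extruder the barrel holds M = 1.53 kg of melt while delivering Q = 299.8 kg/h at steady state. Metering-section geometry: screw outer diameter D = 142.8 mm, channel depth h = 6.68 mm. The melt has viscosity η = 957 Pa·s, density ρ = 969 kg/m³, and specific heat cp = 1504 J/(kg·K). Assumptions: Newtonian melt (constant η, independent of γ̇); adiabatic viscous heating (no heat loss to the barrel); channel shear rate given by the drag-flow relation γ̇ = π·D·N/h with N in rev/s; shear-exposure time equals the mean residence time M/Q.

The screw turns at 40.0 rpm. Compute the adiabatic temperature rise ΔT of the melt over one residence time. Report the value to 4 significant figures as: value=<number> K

value=24.18 K

Convert throughput: Q = 299.8 kg/h = 299.8/3600 = 0.0832778 kg/s
t_res = M / Q_s = 1.53 / 0.0832778 = 18.3722 s
D = 142.8 mm = 0.1428 m;  h = 6.68 mm = 0.00668 m;  N = 40.0 rpm / 60 = 0.666667 rev/s
γ̇ = π·D·N / h = π · 0.1428 · 0.666667 / 0.00668 = 44.7724 s⁻¹
Adiabatic rise: ΔT = η γ̇² t_res / (ρ cp) = 957·(44.7724)²·18.3722 / (969·1504) = 24.1837 K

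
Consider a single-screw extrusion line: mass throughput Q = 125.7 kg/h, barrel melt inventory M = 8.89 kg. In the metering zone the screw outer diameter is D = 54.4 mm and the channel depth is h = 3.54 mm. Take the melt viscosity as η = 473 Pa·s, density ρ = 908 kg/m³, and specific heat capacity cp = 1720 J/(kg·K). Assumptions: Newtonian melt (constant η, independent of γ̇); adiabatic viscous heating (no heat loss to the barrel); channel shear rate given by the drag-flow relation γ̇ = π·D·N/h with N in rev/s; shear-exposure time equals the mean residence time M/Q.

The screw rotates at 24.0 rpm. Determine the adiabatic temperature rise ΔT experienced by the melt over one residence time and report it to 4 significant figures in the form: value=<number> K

Convert throughput: Q = 125.7 kg/h = 125.7/3600 = 0.0349167 kg/s
Mean residence time: t_res = M/Q_s = 8.89 kg / 0.0349167 kg/s = 254.606 s
D = 54.4 mm = 0.0544 m;  h = 3.54 mm = 0.00354 m;  N = 24.0 rpm / 60 = 0.4 rev/s
γ̇ = π D N / h = (π)(0.0544)(0.4) / 0.00354 = 19.311 s⁻¹
ΔT = η·γ̇²·t_res / (ρ·cp) = 473 · (19.311)² · 254.606 / (908 · 1720) = 28.7559 K

value=28.76 K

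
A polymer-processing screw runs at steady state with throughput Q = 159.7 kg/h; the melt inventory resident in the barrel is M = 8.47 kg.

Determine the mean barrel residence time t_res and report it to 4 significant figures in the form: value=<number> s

value=190.9 s

Throughput in SI: Q_s = 159.7 kg/h ÷ 3600 s/h = 0.0443611 kg/s
t_res = M / Q_s = 8.47 ÷ 0.0443611 = 190.933 s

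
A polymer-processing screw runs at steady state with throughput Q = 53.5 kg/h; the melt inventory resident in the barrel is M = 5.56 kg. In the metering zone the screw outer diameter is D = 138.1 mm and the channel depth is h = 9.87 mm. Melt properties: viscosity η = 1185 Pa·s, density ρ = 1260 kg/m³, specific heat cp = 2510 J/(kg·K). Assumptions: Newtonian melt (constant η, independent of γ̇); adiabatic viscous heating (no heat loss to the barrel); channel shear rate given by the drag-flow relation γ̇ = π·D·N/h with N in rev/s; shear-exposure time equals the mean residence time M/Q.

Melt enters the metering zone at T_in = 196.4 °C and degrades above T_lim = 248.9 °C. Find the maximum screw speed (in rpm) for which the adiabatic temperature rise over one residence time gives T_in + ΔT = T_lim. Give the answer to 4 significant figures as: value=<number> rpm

Q_s = Q / 3600 = 53.5 / 3600 = 0.0148611 kg/s
t_res = M / Q_s = 5.56 / 0.0148611 = 374.131 s
D = 138.1 mm = 0.1381 m;  h = 9.87 mm = 0.00987 m
Allowable rise: ΔT_a = T_lim − T_in = 248.9 − 196.4 = 52.5 K
γ̇_max² = ΔT_a·ρ·cp / (η·t_res) = [52.5 × 1260 × 2510] / [1185 × 374.131] = 374.509 s⁻²
γ̇_max = √374.509 = 19.3522 s⁻¹
N_max = γ̇_max h / (πD) = 19.3522·0.00987/(π·0.1381) = 0.440255 rev/s → ×60 = 26.4153 rpm

value=26.42 rpm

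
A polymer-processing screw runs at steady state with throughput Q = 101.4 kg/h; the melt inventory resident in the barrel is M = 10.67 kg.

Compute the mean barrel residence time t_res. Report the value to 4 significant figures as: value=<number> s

Throughput in SI: Q_s = 101.4 kg/h ÷ 3600 s/h = 0.0281667 kg/s
t_res = M / Q_s = 10.67 / 0.0281667 = 378.817 s

value=378.8 s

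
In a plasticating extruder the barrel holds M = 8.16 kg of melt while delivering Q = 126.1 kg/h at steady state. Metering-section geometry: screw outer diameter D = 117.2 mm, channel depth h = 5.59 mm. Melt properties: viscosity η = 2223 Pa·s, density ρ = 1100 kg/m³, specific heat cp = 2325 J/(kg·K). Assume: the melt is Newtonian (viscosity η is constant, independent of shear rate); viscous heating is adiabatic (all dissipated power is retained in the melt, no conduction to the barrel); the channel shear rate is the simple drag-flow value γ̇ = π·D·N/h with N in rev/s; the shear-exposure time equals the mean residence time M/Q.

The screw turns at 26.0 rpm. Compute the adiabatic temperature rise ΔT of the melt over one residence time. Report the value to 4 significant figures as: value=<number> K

Q_s = Q / 3600 = 126.1 / 3600 = 0.0350278 kg/s
t_res = M / Q_s = 8.16 / 0.0350278 = 232.958 s
D = 117.2 mm = 0.1172 m;  h = 5.59 mm = 0.00559 m;  N = 26.0 rpm / 60 = 0.433333 rev/s
Shear rate: γ̇ = πDN/h = π·0.1172·0.433333/0.00559 = 28.5422 s⁻¹
Adiabatic rise: ΔT = η γ̇² t_res / (ρ cp) = 2223·(28.5422)²·232.958 / (1100·2325) = 164.959 K

value=165.0 K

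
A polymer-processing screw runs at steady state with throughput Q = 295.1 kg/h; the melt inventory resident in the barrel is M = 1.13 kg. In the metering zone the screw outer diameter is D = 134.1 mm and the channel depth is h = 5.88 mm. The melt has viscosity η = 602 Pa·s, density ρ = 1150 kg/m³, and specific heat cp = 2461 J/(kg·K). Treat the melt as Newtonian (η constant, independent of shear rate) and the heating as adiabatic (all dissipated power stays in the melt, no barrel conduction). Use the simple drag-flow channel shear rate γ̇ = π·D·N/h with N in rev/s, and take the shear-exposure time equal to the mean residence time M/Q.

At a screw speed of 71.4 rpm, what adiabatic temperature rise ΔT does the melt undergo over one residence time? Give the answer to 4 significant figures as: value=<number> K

Q_s = Q / 3600 = 295.1 / 3600 = 0.0819722 kg/s
t_res = M / Q_s = 1.13 ÷ 0.0819722 = 13.7852 s
Geometry in metres: D = 134.1 mm → 0.1341 m, h = 5.88 mm → 0.00588 m; screw speed N = 71.4 rpm = 1.19 rev/s
Shear rate: γ̇ = πDN/h = π·0.1341·1.19/0.00588 = 85.2606 s⁻¹
Adiabatic rise: ΔT = η γ̇² t_res / (ρ cp) = 602·(85.2606)²·13.7852 / (1150·2461) = 21.3155 K

value=21.32 K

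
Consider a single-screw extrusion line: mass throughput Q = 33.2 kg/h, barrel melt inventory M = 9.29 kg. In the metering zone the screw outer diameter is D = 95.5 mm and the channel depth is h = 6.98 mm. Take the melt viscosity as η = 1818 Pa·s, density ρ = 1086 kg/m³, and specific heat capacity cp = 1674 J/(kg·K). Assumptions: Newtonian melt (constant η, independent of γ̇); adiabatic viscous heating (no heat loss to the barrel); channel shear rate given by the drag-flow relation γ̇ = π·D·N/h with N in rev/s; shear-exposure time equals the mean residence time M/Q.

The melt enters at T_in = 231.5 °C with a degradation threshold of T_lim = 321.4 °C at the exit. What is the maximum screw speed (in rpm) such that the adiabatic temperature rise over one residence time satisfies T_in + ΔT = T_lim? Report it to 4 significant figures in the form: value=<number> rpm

value=13.19 rpm

Q_s = Q / 3600 = 33.2 / 3600 = 0.00922222 kg/s
Mean residence time: t_res = M/Q_s = 9.29 kg / 0.00922222 kg/s = 1007.35 s
Geometry in SI: D = 95.5 mm → 0.0955 m, h = 6.98 mm → 0.00698 m
Allowable rise: ΔT_a = T_lim − T_in = 321.4 − 231.5 = 89.9 K
γ̇_max² = ΔT_a·ρ·cp / (η·t_res) = [89.9 × 1086 × 1674] / [1818 × 1007.35] = 89.2423 s⁻²
γ̇_max = √89.2423 = 9.44682 s⁻¹
N_max = γ̇_max·h / (π·D) = 9.44682 · 0.00698 / (π · 0.0955) = 0.21978 rev/s = 13.1868 rpm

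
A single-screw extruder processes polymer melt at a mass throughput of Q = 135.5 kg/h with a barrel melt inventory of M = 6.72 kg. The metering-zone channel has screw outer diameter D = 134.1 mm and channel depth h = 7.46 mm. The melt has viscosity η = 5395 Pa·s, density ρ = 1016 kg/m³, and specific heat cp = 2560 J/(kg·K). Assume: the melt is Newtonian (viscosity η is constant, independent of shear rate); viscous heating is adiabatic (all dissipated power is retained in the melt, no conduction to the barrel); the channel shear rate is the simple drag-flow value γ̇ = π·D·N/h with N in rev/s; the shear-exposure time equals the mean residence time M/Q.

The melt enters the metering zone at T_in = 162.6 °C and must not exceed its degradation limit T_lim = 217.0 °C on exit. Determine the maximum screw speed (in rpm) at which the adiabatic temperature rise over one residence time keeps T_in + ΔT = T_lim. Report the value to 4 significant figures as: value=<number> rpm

Throughput in SI: Q_s = 135.5 kg/h ÷ 3600 s/h = 0.0376389 kg/s
t_res = M / Q_s = 6.72 / 0.0376389 = 178.539 s
Convert to metres: D = 0.1341 m, h = 0.00746 m
ΔT_a = T_lim − T_in = 217.0 − 162.6 = 54.4 K
γ̇_max² = ΔT_a·ρ·cp/(η·t_res) = 54.4·1016·2560/(5395·178.539) = 146.896 s⁻²
Take the square root: γ̇_max = √(146.896) = 12.12 s⁻¹
Solve γ̇ = πDN/h for N: N_max = γ̇_max·h/(π·D) = 12.12 × 0.00746 / (π × 0.1341) = 0.214617 rev/s = 12.877 rpm

value=12.88 rpm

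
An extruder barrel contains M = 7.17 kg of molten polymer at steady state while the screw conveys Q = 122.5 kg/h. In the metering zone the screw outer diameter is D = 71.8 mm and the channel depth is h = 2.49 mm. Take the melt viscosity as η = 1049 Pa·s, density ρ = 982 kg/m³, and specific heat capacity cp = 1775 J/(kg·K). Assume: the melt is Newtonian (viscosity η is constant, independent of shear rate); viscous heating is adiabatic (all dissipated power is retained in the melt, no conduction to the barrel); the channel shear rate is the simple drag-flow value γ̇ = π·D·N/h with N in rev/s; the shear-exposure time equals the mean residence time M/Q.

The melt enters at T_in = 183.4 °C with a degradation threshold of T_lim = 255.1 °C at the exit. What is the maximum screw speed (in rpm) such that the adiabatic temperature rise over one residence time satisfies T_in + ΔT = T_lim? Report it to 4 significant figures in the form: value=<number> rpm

Q_s = Q / 3600 = 122.5 / 3600 = 0.0340278 kg/s
Mean residence time: t_res = M/Q_s = 7.17 kg / 0.0340278 kg/s = 210.71 s
Geometry in SI: D = 71.8 mm → 0.0718 m, h = 2.49 mm → 0.00249 m
ΔT_a = T_lim − T_in = 255.1 °C − 183.4 °C = 71.7 K
Invert ΔT = ηγ̇²t_res/(ρcp) for γ̇: γ̇_max² = ΔT_a ρ cp / (η t_res) = 71.7·982·1775 / (1049·210.71) = 565.416 s⁻²
γ̇_max = sqrt(565.416) = 23.7785 s⁻¹
N_max = γ̇_max h / (πD) = 23.7785·0.00249/(π·0.0718) = 0.262488 rev/s → ×60 = 15.7493 rpm

value=15.75 rpm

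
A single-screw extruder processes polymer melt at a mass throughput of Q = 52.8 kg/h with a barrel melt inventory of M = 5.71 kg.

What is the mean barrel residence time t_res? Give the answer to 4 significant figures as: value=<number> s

Q_s = Q / 3600 = 52.8 / 3600 = 0.0146667 kg/s
t_res = M / Q_s = 5.71 / 0.0146667 = 389.318 s

value=389.3 s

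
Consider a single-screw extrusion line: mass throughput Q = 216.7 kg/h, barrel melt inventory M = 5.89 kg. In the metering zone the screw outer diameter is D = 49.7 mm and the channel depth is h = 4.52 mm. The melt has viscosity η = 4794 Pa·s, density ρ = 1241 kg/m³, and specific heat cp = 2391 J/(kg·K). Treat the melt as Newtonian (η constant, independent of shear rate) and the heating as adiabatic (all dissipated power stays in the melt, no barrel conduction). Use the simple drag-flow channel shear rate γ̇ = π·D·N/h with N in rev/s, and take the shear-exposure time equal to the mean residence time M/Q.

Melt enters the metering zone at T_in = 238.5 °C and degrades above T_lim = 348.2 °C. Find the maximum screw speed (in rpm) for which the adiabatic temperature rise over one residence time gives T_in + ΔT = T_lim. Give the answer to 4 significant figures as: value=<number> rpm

value=45.75 rpm

Q_s = Q / 3600 = 216.7 / 3600 = 0.0601944 kg/s
t_res = M / Q_s = 5.89 ÷ 0.0601944 = 97.8496 s
D = 49.7 mm = 0.0497 m;  h = 4.52 mm = 0.00452 m
ΔT_a = T_lim − T_in = 348.2 °C − 238.5 °C = 109.7 K
γ̇_max² = ΔT_a·ρ·cp/(η·t_res) = 109.7·1241·2391/(4794·97.8496) = 693.907 s⁻²
γ̇_max = sqrt(693.907) = 26.3421 s⁻¹
Solve γ̇ = πDN/h for N: N_max = γ̇_max·h/(π·D) = 26.3421 × 0.00452 / (π × 0.0497) = 0.762575 rev/s = 45.7545 rpm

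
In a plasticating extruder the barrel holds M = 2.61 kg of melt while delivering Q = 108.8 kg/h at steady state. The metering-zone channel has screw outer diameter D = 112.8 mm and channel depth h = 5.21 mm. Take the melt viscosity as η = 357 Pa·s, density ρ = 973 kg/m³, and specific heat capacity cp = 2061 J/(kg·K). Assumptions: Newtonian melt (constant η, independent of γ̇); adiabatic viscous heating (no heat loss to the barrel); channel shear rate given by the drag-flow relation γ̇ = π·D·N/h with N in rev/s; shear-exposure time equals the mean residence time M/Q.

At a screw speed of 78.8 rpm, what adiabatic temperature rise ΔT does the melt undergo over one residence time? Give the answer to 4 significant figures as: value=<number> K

Q_s = Q / 3600 = 108.8 / 3600 = 0.0302222 kg/s
Mean residence time: t_res = M/Q_s = 2.61 kg / 0.0302222 kg/s = 86.3603 s
Geometry in metres: D = 112.8 mm → 0.1128 m, h = 5.21 mm → 0.00521 m; screw speed N = 78.8 rpm = 1.31333 rev/s
Shear rate: γ̇ = πDN/h = π·0.1128·1.31333/0.00521 = 89.3298 s⁻¹
Adiabatic rise: ΔT = η γ̇² t_res / (ρ cp) = 357·(89.3298)²·86.3603 / (973·2061) = 122.683 K

value=122.7 K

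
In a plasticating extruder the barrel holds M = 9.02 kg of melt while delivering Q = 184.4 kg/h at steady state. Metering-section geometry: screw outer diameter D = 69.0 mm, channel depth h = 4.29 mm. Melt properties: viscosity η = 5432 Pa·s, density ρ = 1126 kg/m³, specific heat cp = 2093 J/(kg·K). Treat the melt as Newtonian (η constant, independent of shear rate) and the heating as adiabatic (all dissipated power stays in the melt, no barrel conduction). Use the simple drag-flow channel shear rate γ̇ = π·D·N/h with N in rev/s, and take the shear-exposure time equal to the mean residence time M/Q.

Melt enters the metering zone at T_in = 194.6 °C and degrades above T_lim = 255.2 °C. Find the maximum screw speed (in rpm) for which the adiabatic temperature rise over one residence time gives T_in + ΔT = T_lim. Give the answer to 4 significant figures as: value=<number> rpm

Q_s = Q / 3600 = 184.4 / 3600 = 0.0512222 kg/s
t_res = M / Q_s = 9.02 ÷ 0.0512222 = 176.095 s
Geometry in SI: D = 69.0 mm → 0.069 m, h = 4.29 mm → 0.00429 m
ΔT_a = T_lim − T_in = 255.2 − 194.6 = 60.6 K
γ̇_max² = ΔT_a·ρ·cp/(η·t_res) = 60.6·1126·2093/(5432·176.095) = 149.304 s⁻²
γ̇_max = √149.304 = 12.219 s⁻¹
Solve γ̇ = πDN/h for N: N_max = γ̇_max·h/(π·D) = 12.219 × 0.00429 / (π × 0.069) = 0.241821 rev/s = 14.5093 rpm

value=14.51 rpm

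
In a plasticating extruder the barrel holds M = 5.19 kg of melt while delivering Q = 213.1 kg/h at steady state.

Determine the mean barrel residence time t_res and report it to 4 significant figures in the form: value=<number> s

Convert throughput: Q = 213.1 kg/h = 213.1/3600 = 0.0591944 kg/s
Mean residence time: t_res = M/Q_s = 5.19 kg / 0.0591944 kg/s = 87.6771 s

value=87.68 s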